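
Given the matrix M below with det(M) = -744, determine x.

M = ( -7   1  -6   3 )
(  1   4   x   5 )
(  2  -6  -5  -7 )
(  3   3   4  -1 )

1

Expanding along the column containing x, det(M) is linear in x: det(M) = (136)·x + (-880).
Set (136)·x + (-880) = -744  ⇒  (136)·x = 136  ⇒  x = 1.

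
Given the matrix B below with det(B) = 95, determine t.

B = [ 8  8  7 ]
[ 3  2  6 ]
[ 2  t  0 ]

-1

Expanding along the column containing t, det(B) is linear in t: det(B) = (-27)·t + (68).
Set (-27)·t + (68) = 95  ⇒  (-27)·t = 27  ⇒  t = -1.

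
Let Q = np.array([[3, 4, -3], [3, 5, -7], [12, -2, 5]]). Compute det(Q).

-165

Expand along row 1:
  + 3 · |5 -7; -2 5| = 3·(25 − 14) = 33
  − 4 · |3 -7; 12 5| = −4·(15 − (-84)) = -396
  + (-3) · |3 5; 12 -2| = (-3)·(-6 − 60) = 198
Sum: (33) + (-396) + (198) = -165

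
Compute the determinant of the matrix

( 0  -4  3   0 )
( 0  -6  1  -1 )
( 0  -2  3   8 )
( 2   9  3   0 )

Expand along column 1 (it has 3 zeros):
  − (2) · M_41   where M_41 = det([-4 3 0; -6 1 -1; -2 3 8]) = 106
det = (-1)·(2)·(106) = -212

-212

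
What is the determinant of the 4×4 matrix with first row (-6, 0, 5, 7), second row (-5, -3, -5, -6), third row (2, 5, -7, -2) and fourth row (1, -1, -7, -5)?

-1127

Expand along row 1 (it has 1 zero):
  + (-6) · M_11   where M_11 = det([-3 -5 -6; 5 -7 -2; -1 -7 -5]) = 54
  + (5) · M_13   where M_13 = det([-5 -3 -6; 2 5 -2; 1 -1 -5]) = 153
  − (7) · M_14   where M_14 = det([-5 -3 -5; 2 5 -7; 1 -1 -7]) = 224
det = (+1)·(-6)·(54) + (+1)·(5)·(153) + (-1)·(7)·(224) = -1127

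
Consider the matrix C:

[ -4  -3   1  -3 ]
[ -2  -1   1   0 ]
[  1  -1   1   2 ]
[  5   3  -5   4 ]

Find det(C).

Expand along row 2 (it has 1 zero):
  − (-2) · M_21   where M_21 = det([-3 1 -3; -1 1 2; 3 -5 4]) = -38
  + (-1) · M_22   where M_22 = det([-4 1 -3; 1 1 2; 5 -5 4]) = -20
  − (1) · M_23   where M_23 = det([-4 -3 -3; 1 -1 2; 5 3 4]) = -2
det = (-1)·(-2)·(-38) + (+1)·(-1)·(-20) + (-1)·(1)·(-2) = -54

The determinant is -54.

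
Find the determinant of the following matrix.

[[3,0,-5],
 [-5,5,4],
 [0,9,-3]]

72

Expand along row 1:
  + 3 · |5 4; 9 -3| = 3·(-15 − 36) = -153
  + (-5) · |-5 5; 0 9| = (-5)·(-45 − 0) = 225
Sum: (-153) + (225) = 72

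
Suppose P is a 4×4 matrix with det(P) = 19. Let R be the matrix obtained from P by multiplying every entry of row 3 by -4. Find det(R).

Scaling one row by -4 multiplies the determinant by -4.
det(R) = (-4)·(19) = -76

|R| = -76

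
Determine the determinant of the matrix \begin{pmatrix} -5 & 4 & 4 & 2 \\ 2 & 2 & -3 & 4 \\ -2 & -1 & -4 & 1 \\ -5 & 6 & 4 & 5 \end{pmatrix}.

Expand along row 1:
  + (-5) · M_11   where M_11 = det([2 -3 4; -1 -4 1; 6 4 5]) = -1
  − (4) · M_12   where M_12 = det([2 -3 4; -2 -4 1; -5 4 5]) = -175
  + (4) · M_13   where M_13 = det([2 2 4; -2 -1 1; -5 6 5]) = -80
  − (2) · M_14   where M_14 = det([2 2 -3; -2 -1 -4; -5 6 4]) = 147
det = (+1)·(-5)·(-1) + (-1)·(4)·(-175) + (+1)·(4)·(-80) + (-1)·(2)·(147) = 91

91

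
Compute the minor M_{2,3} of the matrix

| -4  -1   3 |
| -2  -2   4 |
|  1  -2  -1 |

9

Delete row 2 and column 3; the remaining 2×2 submatrix is [-4 -1; 1 -2].
Its determinant is (-4)·(-2) − (-1)·1 = 9.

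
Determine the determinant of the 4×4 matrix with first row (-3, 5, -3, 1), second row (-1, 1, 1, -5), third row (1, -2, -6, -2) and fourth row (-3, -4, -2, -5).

-1004

Expand along row 1:
  + (-3) · M_11   where M_11 = det([1 1 -5; -2 -6 -2; -4 -2 -5]) = 124
  − (5) · M_12   where M_12 = det([-1 1 -5; 1 -6 -2; -3 -2 -5]) = 85
  + (-3) · M_13   where M_13 = det([-1 1 -5; 1 -2 -2; -3 -4 -5]) = 59
  − (1) · M_14   where M_14 = det([-1 1 1; 1 -2 -6; -3 -4 -2]) = 30
det = (+1)·(-3)·(124) + (-1)·(5)·(85) + (+1)·(-3)·(59) + (-1)·(1)·(30) = -1004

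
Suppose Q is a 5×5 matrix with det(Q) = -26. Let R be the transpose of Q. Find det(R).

det(R) = -26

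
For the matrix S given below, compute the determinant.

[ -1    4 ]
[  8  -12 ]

det(S) = (-1)·(-12) − 4·8 = 12 − 32 = -20

-20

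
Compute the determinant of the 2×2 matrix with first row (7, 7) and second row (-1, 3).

det = 7·3 − 7·(-1) = 21 − (-7) = 28

28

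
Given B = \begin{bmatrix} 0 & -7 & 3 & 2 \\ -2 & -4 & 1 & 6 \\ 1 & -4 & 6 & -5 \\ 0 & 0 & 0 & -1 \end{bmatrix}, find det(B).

Expand along row 4 (it has 3 zeros):
  + (-1) · M_44   where M_44 = det([0 -7 3; -2 -4 1; 1 -4 6]) = -55
det = (+1)·(-1)·(-55) = 55

The determinant is 55.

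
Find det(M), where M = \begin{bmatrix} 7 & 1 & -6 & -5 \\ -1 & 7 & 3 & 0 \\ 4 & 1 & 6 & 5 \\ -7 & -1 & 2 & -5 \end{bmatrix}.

det(M) = -3070

Expand along row 2 (it has 1 zero):
  − (-1) · M_21   where M_21 = det([1 -6 -5; 1 6 5; -1 2 -5]) = -80
  + (7) · M_22   where M_22 = det([7 -6 -5; 4 6 5; -7 2 -5]) = -440
  − (3) · M_23   where M_23 = det([7 1 -5; 4 1 5; -7 -1 -5]) = -30
det = (-1)·(-1)·(-80) + (+1)·(7)·(-440) + (-1)·(3)·(-30) = -3070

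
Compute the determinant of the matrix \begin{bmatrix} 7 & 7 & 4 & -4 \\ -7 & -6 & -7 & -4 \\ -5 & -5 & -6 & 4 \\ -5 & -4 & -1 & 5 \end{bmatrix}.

-262

Expand along row 1:
  + (7) · M_11   where M_11 = det([-6 -7 -4; -5 -6 4; -4 -1 5]) = 169
  − (7) · M_12   where M_12 = det([-7 -7 -4; -5 -6 4; -5 -1 5]) = 247
  + (4) · M_13   where M_13 = det([-7 -6 -4; -5 -5 4; -5 -4 5]) = 53
  − (-4) · M_14   where M_14 = det([-7 -6 -7; -5 -5 -6; -5 -4 -1]) = 18
det = (+1)·(7)·(169) + (-1)·(7)·(247) + (+1)·(4)·(53) + (-1)·(-4)·(18) = -262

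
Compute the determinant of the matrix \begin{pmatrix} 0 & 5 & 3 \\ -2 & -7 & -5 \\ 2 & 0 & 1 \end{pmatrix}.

Expand along row 1:
  − 5 · |-2 -5; 2 1| = −5·(-2 − (-10)) = -40
  + 3 · |-2 -7; 2 0| = 3·(0 − (-14)) = 42
Sum: (-40) + (42) = 2

The determinant is 2.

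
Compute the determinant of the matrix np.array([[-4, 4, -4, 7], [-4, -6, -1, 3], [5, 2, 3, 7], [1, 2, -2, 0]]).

The determinant is 1090.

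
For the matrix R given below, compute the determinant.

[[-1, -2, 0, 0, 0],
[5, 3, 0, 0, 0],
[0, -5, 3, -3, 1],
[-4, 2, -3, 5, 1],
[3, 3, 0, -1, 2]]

126

R is block lower-triangular with a 2×2 block and a 3×3 block on the diagonal, so its determinant equals the product of the determinants of the diagonal blocks.
det of the 2×2 block = 7
det of the 3×3 block = 18
det = (7)·(18) = 126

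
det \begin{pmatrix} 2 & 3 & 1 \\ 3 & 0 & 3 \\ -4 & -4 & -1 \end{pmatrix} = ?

Expand along row 2:
  − 3 · |3 1; -4 -1| = −3·(-3 − (-4)) = -3
  − 3 · |2 3; -4 -4| = −3·(-8 − (-12)) = -12
Sum: (-3) + (-12) = -15

-15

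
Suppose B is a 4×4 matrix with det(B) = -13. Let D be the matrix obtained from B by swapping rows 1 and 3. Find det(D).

Swapping two rows multiplies the determinant by −1.
det(D) = (-1)·(-13) = 13

|D| = 13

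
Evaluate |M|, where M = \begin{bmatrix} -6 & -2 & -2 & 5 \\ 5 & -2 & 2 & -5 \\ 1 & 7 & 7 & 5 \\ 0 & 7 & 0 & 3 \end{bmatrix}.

Expand along row 4 (it has 2 zeros):
  + (7) · M_42   where M_42 = det([-6 -2 5; 5 2 -5; 1 7 5]) = -45
  + (3) · M_44   where M_44 = det([-6 -2 -2; 5 -2 2; 1 7 7]) = 160
det = (+1)·(7)·(-45) + (+1)·(3)·(160) = 165

165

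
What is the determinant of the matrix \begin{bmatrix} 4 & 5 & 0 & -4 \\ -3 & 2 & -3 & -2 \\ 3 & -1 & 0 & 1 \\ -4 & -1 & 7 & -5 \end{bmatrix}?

Expand along column 3 (it has 2 zeros):
  − (-3) · M_23   where M_23 = det([4 5 -4; 3 -1 1; -4 -1 -5]) = 107
  − (7) · M_43   where M_43 = det([4 5 -4; -3 2 -2; 3 -1 1]) = -3
det = (-1)·(-3)·(107) + (-1)·(7)·(-3) = 342

The determinant is 342.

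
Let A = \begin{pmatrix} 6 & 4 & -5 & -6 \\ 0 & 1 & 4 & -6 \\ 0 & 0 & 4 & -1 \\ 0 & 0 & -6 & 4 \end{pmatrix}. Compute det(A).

A is block upper-triangular with a 2×2 block and a 2×2 block on the diagonal, so its determinant equals the product of the determinants of the diagonal blocks.
det of the 2×2 block = 6
det of the 2×2 block = 10
det = (6)·(10) = 60

The determinant is 60.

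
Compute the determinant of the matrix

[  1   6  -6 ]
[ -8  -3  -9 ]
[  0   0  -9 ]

-405

Expand along row 3:
  + (-9) · |1 6; -8 -3| = (-9)·(-3 − (-48)) = -405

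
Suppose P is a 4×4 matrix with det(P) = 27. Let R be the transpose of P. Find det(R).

The determinant is 27.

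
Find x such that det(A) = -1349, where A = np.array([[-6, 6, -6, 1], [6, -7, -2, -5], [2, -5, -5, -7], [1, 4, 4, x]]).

Expanding along the column containing x, det(A) is linear in x: det(A) = (102)·x + (-839).
Set (102)·x + (-839) = -1349  ⇒  (102)·x = -510  ⇒  x = -5.

x = -5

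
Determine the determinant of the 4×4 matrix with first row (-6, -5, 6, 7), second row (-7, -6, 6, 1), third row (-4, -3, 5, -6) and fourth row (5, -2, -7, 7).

Expand along row 1:
  + (-6) · M_11   where M_11 = det([-6 6 1; -3 5 -6; -2 -7 7]) = 271
  − (-5) · M_12   where M_12 = det([-7 6 1; -4 5 -6; 5 -7 7]) = 40
  + (6) · M_13   where M_13 = det([-7 -6 1; -4 -3 -6; 5 -2 7]) = 266
  − (7) · M_14   where M_14 = det([-7 -6 6; -4 -3 5; 5 -2 -7]) = -61
det = (+1)·(-6)·(271) + (-1)·(-5)·(40) + (+1)·(6)·(266) + (-1)·(7)·(-61) = 597

597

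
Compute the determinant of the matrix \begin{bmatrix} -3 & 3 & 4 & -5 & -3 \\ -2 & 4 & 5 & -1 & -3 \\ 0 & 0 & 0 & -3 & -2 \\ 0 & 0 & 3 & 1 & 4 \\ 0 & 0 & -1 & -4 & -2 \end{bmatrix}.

The matrix is block upper-triangular with a 2×2 block and a 3×3 block on the diagonal, so its determinant equals the product of the determinants of the diagonal blocks.
det of the 2×2 block = -6
det of the 3×3 block = 16
det = (-6)·(16) = -96

-96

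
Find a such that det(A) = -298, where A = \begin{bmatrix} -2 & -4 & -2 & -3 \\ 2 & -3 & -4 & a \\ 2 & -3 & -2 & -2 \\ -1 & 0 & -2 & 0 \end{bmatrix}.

8

Expanding along the column containing a, det(A) is linear in a: det(A) = (-30)·a + (-58).
Set (-30)·a + (-58) = -298  ⇒  (-30)·a = -240  ⇒  a = 8.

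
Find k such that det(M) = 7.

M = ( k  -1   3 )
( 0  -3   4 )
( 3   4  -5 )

k = 8

Expanding along the row containing k, det(M) is linear in k: det(M) = (-1)·k + (15).
Set (-1)·k + (15) = 7  ⇒  (-1)·k = -8  ⇒  k = 8.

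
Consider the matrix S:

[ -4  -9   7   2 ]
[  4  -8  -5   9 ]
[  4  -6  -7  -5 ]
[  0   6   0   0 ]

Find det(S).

|S| = 144

Expand along row 4 (it has 3 zeros):
  + (6) · M_42   where M_42 = det([-4 7 2; 4 -5 9; 4 -7 -5]) = 24
det = (+1)·(6)·(24) = 144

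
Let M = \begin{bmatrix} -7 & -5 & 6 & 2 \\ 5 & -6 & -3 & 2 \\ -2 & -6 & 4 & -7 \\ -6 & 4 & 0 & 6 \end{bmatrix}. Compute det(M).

Expand along row 4 (it has 1 zero):
  − (-6) · M_41   where M_41 = det([-5 6 2; -6 -3 2; -6 4 -7]) = -473
  + (4) · M_42   where M_42 = det([-7 6 2; 5 -3 2; -2 4 -7]) = 123
  + (6) · M_44   where M_44 = det([-7 -5 6; 5 -6 -3; -2 -6 4]) = 112
det = (-1)·(-6)·(-473) + (+1)·(4)·(123) + (+1)·(6)·(112) = -1674

det(M) = -1674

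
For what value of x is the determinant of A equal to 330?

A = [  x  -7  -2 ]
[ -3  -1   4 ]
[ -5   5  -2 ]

x = -6

Expanding along the column containing x, det(A) is linear in x: det(A) = (-18)·x + (222).
Set (-18)·x + (222) = 330  ⇒  (-18)·x = 108  ⇒  x = -6.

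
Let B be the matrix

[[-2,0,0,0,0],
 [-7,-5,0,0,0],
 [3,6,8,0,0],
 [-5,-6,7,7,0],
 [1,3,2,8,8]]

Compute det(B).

det(B) = 4480

B is lower triangular, so det(B) is the product of the diagonal entries:
det = (-2) · (-5) · (8) · (7) · (8) = 4480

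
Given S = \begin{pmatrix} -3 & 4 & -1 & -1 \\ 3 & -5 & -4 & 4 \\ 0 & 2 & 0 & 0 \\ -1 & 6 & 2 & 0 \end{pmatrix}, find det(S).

det(S) = -52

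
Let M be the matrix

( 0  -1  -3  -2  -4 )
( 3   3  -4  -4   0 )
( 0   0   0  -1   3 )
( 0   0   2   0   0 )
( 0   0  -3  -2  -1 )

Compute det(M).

M is block upper-triangular with a 2×2 block and a 3×3 block on the diagonal, so its determinant equals the product of the determinants of the diagonal blocks.
det of the 2×2 block = 3
det of the 3×3 block = -14
det = (3)·(-14) = -42

The determinant is -42.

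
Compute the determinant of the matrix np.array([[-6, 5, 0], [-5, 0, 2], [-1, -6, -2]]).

Expand along column 2:
  − 5 · |-5 2; -1 -2| = −5·(10 − (-2)) = -60
  − (-6) · |-6 0; -5 2| = −(-6)·(-12 − 0) = -72
Sum: (-60) + (-72) = -132

-132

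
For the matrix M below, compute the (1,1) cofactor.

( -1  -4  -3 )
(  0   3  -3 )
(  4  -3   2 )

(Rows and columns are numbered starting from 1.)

-3

Delete row 1 and column 1; the remaining 2×2 submatrix is [3 -3; -3 2].
Its determinant is 3·2 − (-3)·(-3) = -3.
The cofactor carries sign (−1)^(1+1) = +1, so C_{1,1} = +(-3) = -3.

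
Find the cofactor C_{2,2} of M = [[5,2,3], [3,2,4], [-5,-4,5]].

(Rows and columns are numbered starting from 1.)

Delete row 2 and column 2; the remaining 2×2 submatrix is [5 3; -5 5].
Its determinant is 5·5 − 3·(-5) = 40.
The cofactor carries sign (−1)^(2+2) = +1, so C_{2,2} = +(40) = 40.

The cofactor is 40.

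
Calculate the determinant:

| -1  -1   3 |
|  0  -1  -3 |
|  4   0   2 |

26

Expand along column 1:
  + (-1) · |-1 -3; 0 2| = (-1)·(-2 − 0) = 2
  + 4 · |-1 3; -1 -3| = 4·(3 − (-3)) = 24
Sum: (2) + (24) = 26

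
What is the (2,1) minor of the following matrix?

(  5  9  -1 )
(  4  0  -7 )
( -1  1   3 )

28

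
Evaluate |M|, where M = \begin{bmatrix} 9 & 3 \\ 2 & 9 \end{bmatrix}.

det(M) = 9·9 − 3·2 = 81 − 6 = 75

75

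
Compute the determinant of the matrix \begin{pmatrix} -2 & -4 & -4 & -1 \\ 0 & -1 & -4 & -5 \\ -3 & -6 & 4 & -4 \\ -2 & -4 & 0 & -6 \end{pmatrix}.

-80

Expand along row 2 (it has 1 zero):
  + (-1) · M_22   where M_22 = det([-2 -4 -1; -3 4 -4; -2 0 -6]) = 80
  − (-4) · M_23   where M_23 = det([-2 -4 -1; -3 -6 -4; -2 -4 -6]) = 0
  + (-5) · M_24   where M_24 = det([-2 -4 -4; -3 -6 4; -2 -4 0]) = 0
det = (+1)·(-1)·(80) + (-1)·(-4)·(0) + (+1)·(-5)·(0) = -80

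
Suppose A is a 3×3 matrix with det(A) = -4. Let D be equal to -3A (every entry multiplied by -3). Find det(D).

108

For a 3×3 matrix, det(-3A) = (-3)^3·det(A) = -27·det(A).
det(D) = (-27)·(-4) = 108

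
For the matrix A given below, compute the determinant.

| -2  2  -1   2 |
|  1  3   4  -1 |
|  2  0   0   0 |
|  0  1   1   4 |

|A| = 90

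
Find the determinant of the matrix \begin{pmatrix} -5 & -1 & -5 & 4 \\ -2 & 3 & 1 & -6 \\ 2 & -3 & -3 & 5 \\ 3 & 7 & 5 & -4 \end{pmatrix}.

494

Expand along row 1:
  + (-5) · M_11   where M_11 = det([3 1 -6; -3 -3 5; 7 5 -4]) = -52
  − (-1) · M_12   where M_12 = det([-2 1 -6; 2 -3 5; 3 5 -4]) = -65
  + (-5) · M_13   where M_13 = det([-2 3 -6; 2 -3 5; 3 7 -4]) = -23
  − (4) · M_14   where M_14 = det([-2 3 1; 2 -3 -3; 3 7 5]) = -46
det = (+1)·(-5)·(-52) + (-1)·(-1)·(-65) + (+1)·(-5)·(-23) + (-1)·(4)·(-46) = 494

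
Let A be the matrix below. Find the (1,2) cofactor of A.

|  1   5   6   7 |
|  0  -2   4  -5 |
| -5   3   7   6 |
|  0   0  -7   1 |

Delete row 1 and column 2; the remaining 3×3 submatrix is [0 4 -5; -5 7 6; 0 -7 1].
Its determinant is -155.
The cofactor carries sign (−1)^(1+2) = −1, so C_{1,2} = −(-155) = 155.

155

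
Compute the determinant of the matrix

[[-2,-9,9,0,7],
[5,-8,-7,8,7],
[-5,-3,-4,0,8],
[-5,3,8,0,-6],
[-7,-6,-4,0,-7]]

122880

Expand along column 4 (it has 4 zeros):
  + (8) · M_24   where M_24 = det([-2 -9 9 7; -5 -3 -4 8; -5 3 8 -6; -7 -6 -4 -7]) = 15360
det = (+1)·(8)·(15360) = 122880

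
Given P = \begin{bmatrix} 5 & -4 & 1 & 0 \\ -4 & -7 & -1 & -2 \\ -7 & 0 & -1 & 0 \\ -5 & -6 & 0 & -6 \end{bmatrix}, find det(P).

|P| = 172

Expand along row 3 (it has 2 zeros):
  + (-7) · M_31   where M_31 = det([-4 1 0; -7 -1 -2; -6 0 -6]) = -54
  + (-1) · M_33   where M_33 = det([5 -4 0; -4 -7 -2; -5 -6 -6]) = 206
det = (+1)·(-7)·(-54) + (+1)·(-1)·(206) = 172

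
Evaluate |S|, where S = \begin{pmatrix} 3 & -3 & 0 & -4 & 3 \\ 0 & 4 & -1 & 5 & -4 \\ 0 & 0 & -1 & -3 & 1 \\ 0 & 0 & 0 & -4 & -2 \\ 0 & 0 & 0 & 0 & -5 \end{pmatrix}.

S is upper triangular, so det(S) is the product of the diagonal entries:
det = (3) · (4) · (-1) · (-4) · (-5) = -240

-240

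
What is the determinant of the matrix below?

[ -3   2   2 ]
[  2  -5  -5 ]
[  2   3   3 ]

Expand along column 1:
  + (-3) · |-5 -5; 3 3| = (-3)·(-15 − (-15)) = 0
  − 2 · |2 2; 3 3| = −2·(6 − 6) = 0
  + 2 · |2 2; -5 -5| = 2·(-10 − (-10)) = 0
Sum: (0) + (0) + (0) = 0

0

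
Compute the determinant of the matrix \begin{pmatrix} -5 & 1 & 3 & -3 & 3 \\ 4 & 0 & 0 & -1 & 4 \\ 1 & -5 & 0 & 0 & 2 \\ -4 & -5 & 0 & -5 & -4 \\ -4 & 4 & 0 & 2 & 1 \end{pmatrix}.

Expand along column 3 (it has 4 zeros):
  + (3) · M_13   where M_13 = det([4 0 -1 4; 1 -5 0 2; -4 -5 -5 -4; -4 4 2 1]) = 701
det = (+1)·(3)·(701) = 2103

2103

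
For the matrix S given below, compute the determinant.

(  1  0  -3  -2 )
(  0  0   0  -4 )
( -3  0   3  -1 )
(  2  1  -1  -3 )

Expand along row 2 (it has 3 zeros):
  + (-4) · M_24   where M_24 = det([1 0 -3; -3 0 3; 2 1 -1]) = 6
det = (+1)·(-4)·(6) = -24

det(S) = -24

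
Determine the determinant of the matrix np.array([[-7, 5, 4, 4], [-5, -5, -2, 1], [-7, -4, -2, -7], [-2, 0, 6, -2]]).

Expand along row 4 (it has 1 zero):
  − (-2) · M_41   where M_41 = det([5 4 4; -5 -2 1; -4 -2 -7]) = -68
  − (6) · M_43   where M_43 = det([-7 5 4; -5 -5 1; -7 -4 -7]) = -543
  + (-2) · M_44   where M_44 = det([-7 5 4; -5 -5 -2; -7 -4 -2]) = -54
det = (-1)·(-2)·(-68) + (-1)·(6)·(-543) + (+1)·(-2)·(-54) = 3230

3230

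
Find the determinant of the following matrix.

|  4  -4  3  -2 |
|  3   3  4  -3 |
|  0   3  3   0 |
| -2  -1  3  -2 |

Expand along row 3 (it has 2 zeros):
  − (3) · M_32   where M_32 = det([4 3 -2; 3 4 -3; -2 3 -2]) = 6
  + (3) · M_33   where M_33 = det([4 -4 -2; 3 3 -3; -2 -1 -2]) = -90
det = (-1)·(3)·(6) + (+1)·(3)·(-90) = -288

-288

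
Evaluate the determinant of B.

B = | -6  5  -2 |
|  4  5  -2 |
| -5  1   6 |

Expand along column 1:
  + (-6) · |5 -2; 1 6| = (-6)·(30 − (-2)) = -192
  − 4 · |5 -2; 1 6| = −4·(30 − (-2)) = -128
  + (-5) · |5 -2; 5 -2| = (-5)·(-10 − (-10)) = 0
Sum: (-192) + (-128) + (0) = -320

-320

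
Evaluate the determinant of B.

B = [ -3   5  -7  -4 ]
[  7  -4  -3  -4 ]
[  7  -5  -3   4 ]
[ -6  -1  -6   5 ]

Expand along row 1:
  + (-3) · M_11   where M_11 = det([-4 -3 -4; -5 -3 4; -1 -6 5]) = -207
  − (5) · M_12   where M_12 = det([7 -3 -4; 7 -3 4; -6 -6 5]) = 480
  + (-7) · M_13   where M_13 = det([7 -4 -4; 7 -5 4; -6 -1 5]) = 237
  − (-4) · M_14   where M_14 = det([7 -4 -3; 7 -5 -3; -6 -1 -6]) = 60
det = (+1)·(-3)·(-207) + (-1)·(5)·(480) + (+1)·(-7)·(237) + (-1)·(-4)·(60) = -3198

The determinant is -3198.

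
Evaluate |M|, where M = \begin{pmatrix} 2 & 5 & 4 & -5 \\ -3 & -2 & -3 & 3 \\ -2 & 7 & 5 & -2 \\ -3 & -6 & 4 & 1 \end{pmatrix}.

det(M) = -427

Expand along row 1:
  + (2) · M_11   where M_11 = det([-2 -3 3; 7 5 -2; -6 4 1]) = 133
  − (5) · M_12   where M_12 = det([-3 -3 3; -2 5 -2; -3 4 1]) = -42
  + (4) · M_13   where M_13 = det([-3 -2 3; -2 7 -2; -3 -6 1]) = 98
  − (-5) · M_14   where M_14 = det([-3 -2 -3; -2 7 5; -3 -6 4]) = -259
det = (+1)·(2)·(133) + (-1)·(5)·(-42) + (+1)·(4)·(98) + (-1)·(-5)·(-259) = -427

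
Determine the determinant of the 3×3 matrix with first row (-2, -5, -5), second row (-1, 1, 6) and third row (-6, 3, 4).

173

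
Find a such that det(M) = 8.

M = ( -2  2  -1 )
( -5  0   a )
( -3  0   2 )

a = 2

Expanding along the column containing a, det(M) is linear in a: det(M) = (-6)·a + (20).
Set (-6)·a + (20) = 8  ⇒  (-6)·a = -12  ⇒  a = 2.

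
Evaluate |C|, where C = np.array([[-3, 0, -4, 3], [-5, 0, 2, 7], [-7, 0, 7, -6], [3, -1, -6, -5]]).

Expand along column 2 (it has 3 zeros):
  + (-1) · M_42   where M_42 = det([-3 -4 3; -5 2 7; -7 7 -6]) = 436
det = (+1)·(-1)·(436) = -436

det(C) = -436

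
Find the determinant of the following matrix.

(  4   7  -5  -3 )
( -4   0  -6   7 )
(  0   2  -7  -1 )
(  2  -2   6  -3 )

The determinant is -186.

Expand along row 2 (it has 1 zero):
  − (-4) · M_21   where M_21 = det([7 -5 -3; 2 -7 -1; -2 6 -3]) = 155
  − (-6) · M_23   where M_23 = det([4 7 -3; 0 2 -1; 2 -2 -3]) = -34
  + (7) · M_24   where M_24 = det([4 7 -5; 0 2 -7; 2 -2 6]) = -86
det = (-1)·(-4)·(155) + (-1)·(-6)·(-34) + (+1)·(7)·(-86) = -186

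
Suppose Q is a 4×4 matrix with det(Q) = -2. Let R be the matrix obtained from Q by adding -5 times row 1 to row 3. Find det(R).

|R| = -2

Adding a multiple of one row to another leaves the determinant unchanged.
det(R) = (1)·(-2) = -2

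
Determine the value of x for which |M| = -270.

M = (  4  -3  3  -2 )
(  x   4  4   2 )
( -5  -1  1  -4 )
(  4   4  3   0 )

6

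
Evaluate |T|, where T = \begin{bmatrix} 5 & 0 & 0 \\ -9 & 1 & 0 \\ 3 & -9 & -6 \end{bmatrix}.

|T| = -30

T is lower triangular, so det(T) is the product of the diagonal entries:
det = (5) · (1) · (-6) = -30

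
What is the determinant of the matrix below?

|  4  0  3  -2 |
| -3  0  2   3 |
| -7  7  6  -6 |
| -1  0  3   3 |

-140

Expand along column 2 (it has 3 zeros):
  − (7) · M_32   where M_32 = det([4 3 -2; -3 2 3; -1 3 3]) = 20
det = (-1)·(7)·(20) = -140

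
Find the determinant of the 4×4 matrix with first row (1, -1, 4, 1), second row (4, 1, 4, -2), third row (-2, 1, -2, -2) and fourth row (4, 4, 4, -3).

The determinant is 90.

Expand along row 1:
  + (1) · M_11   where M_11 = det([1 4 -2; 1 -2 -2; 4 4 -3]) = -30
  − (-1) · M_12   where M_12 = det([4 4 -2; -2 -2 -2; 4 4 -3]) = 0
  + (4) · M_13   where M_13 = det([4 1 -2; -2 1 -2; 4 4 -3]) = 30
  − (1) · M_14   where M_14 = det([4 1 4; -2 1 -2; 4 4 4]) = 0
det = (+1)·(1)·(-30) + (-1)·(-1)·(0) + (+1)·(4)·(30) + (-1)·(1)·(0) = 90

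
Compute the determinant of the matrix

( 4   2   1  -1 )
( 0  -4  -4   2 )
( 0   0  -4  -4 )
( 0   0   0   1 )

The matrix is upper triangular, so the determinant is the product of the diagonal entries:
det = (4) · (-4) · (-4) · (1) = 64

64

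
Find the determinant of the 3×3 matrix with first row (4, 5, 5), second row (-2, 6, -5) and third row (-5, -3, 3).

Expand along row 1:
  + 4 · |6 -5; -3 3| = 4·(18 − 15) = 12
  − 5 · |-2 -5; -5 3| = −5·(-6 − 25) = 155
  + 5 · |-2 6; -5 -3| = 5·(6 − (-30)) = 180
Sum: (12) + (155) + (180) = 347

347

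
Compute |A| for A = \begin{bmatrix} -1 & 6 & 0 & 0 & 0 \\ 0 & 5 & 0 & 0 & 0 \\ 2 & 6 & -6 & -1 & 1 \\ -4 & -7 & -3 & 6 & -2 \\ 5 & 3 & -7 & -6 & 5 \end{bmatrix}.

A is block lower-triangular with a 2×2 block and a 3×3 block on the diagonal, so its determinant equals the product of the determinants of the diagonal blocks.
det of the 2×2 block = -5
det of the 3×3 block = -77
det = (-5)·(-77) = 385

det(A) = 385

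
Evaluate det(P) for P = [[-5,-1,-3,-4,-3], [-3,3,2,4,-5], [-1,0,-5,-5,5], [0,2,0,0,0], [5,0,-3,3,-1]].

Expand along row 4 (it has 4 zeros):
  + (2) · M_42   where M_42 = det([-5 -3 -4 -3; -3 2 4 -5; -1 -5 -5 5; 5 -3 3 -1]) = 880
det = (+1)·(2)·(880) = 1760

|P| = 1760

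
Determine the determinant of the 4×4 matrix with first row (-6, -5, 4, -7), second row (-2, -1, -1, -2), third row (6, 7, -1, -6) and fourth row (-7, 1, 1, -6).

Expand along row 1:
  + (-6) · M_11   where M_11 = det([-1 -1 -2; 7 -1 -6; 1 1 -6]) = -64
  − (-5) · M_12   where M_12 = det([-2 -1 -2; 6 -1 -6; -7 1 -6]) = -100
  + (4) · M_13   where M_13 = det([-2 -1 -2; 6 7 -6; -7 1 -6]) = -116
  − (-7) · M_14   where M_14 = det([-2 -1 -1; 6 7 -1; -7 1 1]) = -72
det = (+1)·(-6)·(-64) + (-1)·(-5)·(-100) + (+1)·(4)·(-116) + (-1)·(-7)·(-72) = -1084

-1084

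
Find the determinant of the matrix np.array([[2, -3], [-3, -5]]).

-19

det = 2·(-5) − (-3)·(-3) = -10 − 9 = -19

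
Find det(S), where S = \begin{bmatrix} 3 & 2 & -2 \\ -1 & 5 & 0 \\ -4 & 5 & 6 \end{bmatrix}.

|S| = 72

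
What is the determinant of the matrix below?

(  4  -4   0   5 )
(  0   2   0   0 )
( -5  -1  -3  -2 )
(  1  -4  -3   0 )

132

Expand along row 2 (it has 3 zeros):
  + (2) · M_22   where M_22 = det([4 0 5; -5 -3 -2; 1 -3 0]) = 66
det = (+1)·(2)·(66) = 132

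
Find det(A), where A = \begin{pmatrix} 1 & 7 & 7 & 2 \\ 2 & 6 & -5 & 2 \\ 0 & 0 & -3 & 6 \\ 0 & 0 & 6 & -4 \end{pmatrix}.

The determinant is 192.

A is block upper-triangular with a 2×2 block and a 2×2 block on the diagonal, so its determinant equals the product of the determinants of the diagonal blocks.
det of the 2×2 block = -8
det of the 2×2 block = -24
det = (-8)·(-24) = 192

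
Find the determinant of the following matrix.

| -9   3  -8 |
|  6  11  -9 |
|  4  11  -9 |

Expand along row 1:
  + (-9) · |11 -9; 11 -9| = (-9)·(-99 − (-99)) = 0
  − 3 · |6 -9; 4 -9| = −3·(-54 − (-36)) = 54
  + (-8) · |6 11; 4 11| = (-8)·(66 − 44) = -176
Sum: (0) + (54) + (-176) = -122

The determinant is -122.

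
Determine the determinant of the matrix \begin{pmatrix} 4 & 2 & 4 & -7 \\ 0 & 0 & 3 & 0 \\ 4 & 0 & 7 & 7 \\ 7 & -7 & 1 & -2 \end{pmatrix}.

Expand along row 2 (it has 3 zeros):
  − (3) · M_23   where M_23 = det([4 2 -7; 4 0 7; 7 -7 -2]) = 506
det = (-1)·(3)·(506) = -1518

The determinant is -1518.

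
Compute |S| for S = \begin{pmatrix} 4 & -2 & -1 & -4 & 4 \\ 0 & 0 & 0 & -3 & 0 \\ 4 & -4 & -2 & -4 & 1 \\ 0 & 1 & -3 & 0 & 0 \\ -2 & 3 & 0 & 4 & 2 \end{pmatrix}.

Expand along row 2 (it has 4 zeros):
  + (-3) · M_24   where M_24 = det([4 -2 -1 4; 4 -4 -2 1; 0 1 -3 0; -2 3 0 2]) = 46
det = (+1)·(-3)·(46) = -138

det(S) = -138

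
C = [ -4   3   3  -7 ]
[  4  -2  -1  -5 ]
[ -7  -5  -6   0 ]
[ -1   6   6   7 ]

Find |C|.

det(C) = -329

Expand along row 3 (it has 1 zero):
  + (-7) · M_31   where M_31 = det([3 3 -7; -2 -1 -5; 6 6 7]) = 63
  − (-5) · M_32   where M_32 = det([-4 3 -7; 4 -1 -5; -1 6 7]) = -322
  + (-6) · M_33   where M_33 = det([-4 3 -7; 4 -2 -5; -1 6 7]) = -287
det = (+1)·(-7)·(63) + (-1)·(-5)·(-322) + (+1)·(-6)·(-287) = -329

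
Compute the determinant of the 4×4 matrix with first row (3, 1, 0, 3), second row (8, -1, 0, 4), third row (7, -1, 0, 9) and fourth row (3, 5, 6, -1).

Expand along column 3 (it has 3 zeros):
  − (6) · M_43   where M_43 = det([3 1 3; 8 -1 4; 7 -1 9]) = -62
det = (-1)·(6)·(-62) = 372

372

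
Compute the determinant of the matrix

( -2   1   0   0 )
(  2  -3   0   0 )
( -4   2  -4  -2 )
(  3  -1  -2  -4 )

The matrix is block lower-triangular with a 2×2 block and a 2×2 block on the diagonal, so its determinant equals the product of the determinants of the diagonal blocks.
det of the 2×2 block = 4
det of the 2×2 block = 12
det = (4)·(12) = 48

The determinant is 48.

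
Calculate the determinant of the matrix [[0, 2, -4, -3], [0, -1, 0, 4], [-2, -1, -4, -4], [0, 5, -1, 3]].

Expand along column 1 (it has 3 zeros):
  + (-2) · M_31   where M_31 = det([2 -4 -3; -1 0 4; 5 -1 3]) = -87
det = (+1)·(-2)·(-87) = 174

174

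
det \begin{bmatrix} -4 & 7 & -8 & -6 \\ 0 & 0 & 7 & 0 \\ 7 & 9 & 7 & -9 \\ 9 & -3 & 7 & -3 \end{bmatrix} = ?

Expand along row 2 (it has 3 zeros):
  − (7) · M_23   where M_23 = det([-4 7 -6; 7 9 -9; 9 -3 -3]) = 408
det = (-1)·(7)·(408) = -2856

The determinant is -2856.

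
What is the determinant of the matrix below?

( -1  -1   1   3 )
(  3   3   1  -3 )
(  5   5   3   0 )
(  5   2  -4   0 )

Expand along column 4 (it has 2 zeros):
  − (3) · M_14   where M_14 = det([3 3 1; 5 5 3; 5 2 -4]) = 12
  + (-3) · M_24   where M_24 = det([-1 -1 1; 5 5 3; 5 2 -4]) = -24
det = (-1)·(3)·(12) + (+1)·(-3)·(-24) = 36

36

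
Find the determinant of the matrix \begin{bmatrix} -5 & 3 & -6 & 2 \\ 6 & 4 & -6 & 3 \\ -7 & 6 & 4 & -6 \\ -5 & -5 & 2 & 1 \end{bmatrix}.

Expand along row 1:
  + (-5) · M_11   where M_11 = det([4 -6 3; 6 4 -6; -5 2 1]) = 16
  − (3) · M_12   where M_12 = det([6 -6 3; -7 4 -6; -5 2 1]) = -108
  + (-6) · M_13   where M_13 = det([6 4 3; -7 6 -6; -5 -5 1]) = 199
  − (2) · M_14   where M_14 = det([6 4 -6; -7 6 4; -5 -5 2]) = -222
det = (+1)·(-5)·(16) + (-1)·(3)·(-108) + (+1)·(-6)·(199) + (-1)·(2)·(-222) = -506

-506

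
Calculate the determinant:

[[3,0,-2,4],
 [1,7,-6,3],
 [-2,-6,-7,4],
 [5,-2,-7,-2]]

The determinant is 3102.

Expand along row 1 (it has 1 zero):
  + (3) · M_11   where M_11 = det([7 -6 3; -6 -7 4; -2 -7 -2]) = 498
  + (-2) · M_13   where M_13 = det([1 7 3; -2 -6 4; 5 -2 -2]) = 234
  − (4) · M_14   where M_14 = det([1 7 -6; -2 -6 -7; 5 -2 -7]) = -519
det = (+1)·(3)·(498) + (+1)·(-2)·(234) + (-1)·(4)·(-519) = 3102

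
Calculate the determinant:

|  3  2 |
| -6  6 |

det = 3·6 − 2·(-6) = 18 − (-12) = 30

30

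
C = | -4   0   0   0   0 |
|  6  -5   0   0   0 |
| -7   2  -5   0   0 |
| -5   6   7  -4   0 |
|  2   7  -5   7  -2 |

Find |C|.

C is lower triangular, so det(C) is the product of the diagonal entries:
det = (-4) · (-5) · (-5) · (-4) · (-2) = -800

-800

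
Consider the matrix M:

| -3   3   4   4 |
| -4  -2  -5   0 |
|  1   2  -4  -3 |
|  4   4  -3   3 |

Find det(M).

-1065

Expand along row 2 (it has 1 zero):
  − (-4) · M_21   where M_21 = det([3 4 4; 2 -4 -3; 4 -3 3]) = -95
  + (-2) · M_22   where M_22 = det([-3 4 4; 1 -4 -3; 4 -3 3]) = 55
  − (-5) · M_23   where M_23 = det([-3 3 4; 1 2 -3; 4 4 3]) = -115
det = (-1)·(-4)·(-95) + (+1)·(-2)·(55) + (-1)·(-5)·(-115) = -1065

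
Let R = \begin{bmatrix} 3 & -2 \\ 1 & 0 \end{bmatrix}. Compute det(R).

det(R) = 3·0 − (-2)·1 = 0 − (-2) = 2

|R| = 2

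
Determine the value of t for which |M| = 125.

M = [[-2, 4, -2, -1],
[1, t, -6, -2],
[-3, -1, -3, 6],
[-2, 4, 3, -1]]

2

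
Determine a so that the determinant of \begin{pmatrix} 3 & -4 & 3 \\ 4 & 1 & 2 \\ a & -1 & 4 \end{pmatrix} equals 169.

-9

Expanding along the row containing a, det(A) is linear in a: det(A) = (-11)·a + (70).
Set (-11)·a + (70) = 169  ⇒  (-11)·a = 99  ⇒  a = -9.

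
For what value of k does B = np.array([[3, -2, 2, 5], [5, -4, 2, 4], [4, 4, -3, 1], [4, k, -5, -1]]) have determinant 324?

0

Expanding along the column containing k, det(B) is linear in k: det(B) = (-51)·k + (324).
Set (-51)·k + (324) = 324  ⇒  (-51)·k = 0  ⇒  k = 0.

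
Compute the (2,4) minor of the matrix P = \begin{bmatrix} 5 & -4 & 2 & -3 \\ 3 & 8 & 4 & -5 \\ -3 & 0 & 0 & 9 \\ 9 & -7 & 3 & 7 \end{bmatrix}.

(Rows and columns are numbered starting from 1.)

Delete row 2 and column 4; the remaining 3×3 submatrix is [5 -4 2; -3 0 0; 9 -7 3].
Its determinant is 6.

6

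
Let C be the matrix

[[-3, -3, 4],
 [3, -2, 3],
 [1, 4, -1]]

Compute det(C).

Expand along row 1:
  + (-3) · |-2 3; 4 -1| = (-3)·(2 − 12) = 30
  − (-3) · |3 3; 1 -1| = −(-3)·(-3 − 3) = -18
  + 4 · |3 -2; 1 4| = 4·(12 − (-2)) = 56
Sum: (30) + (-18) + (56) = 68

68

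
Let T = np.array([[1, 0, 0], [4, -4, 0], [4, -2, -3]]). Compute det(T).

12

T is lower triangular, so det(T) is the product of the diagonal entries:
det = (1) · (-4) · (-3) = 12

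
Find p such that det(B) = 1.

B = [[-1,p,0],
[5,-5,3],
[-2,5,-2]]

p = -1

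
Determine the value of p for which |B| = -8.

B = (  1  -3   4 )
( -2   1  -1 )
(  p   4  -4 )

Expanding along the column containing p, det(B) is linear in p: det(B) = (-1)·p + (-8).
Set (-1)·p + (-8) = -8  ⇒  (-1)·p = 0  ⇒  p = 0.

0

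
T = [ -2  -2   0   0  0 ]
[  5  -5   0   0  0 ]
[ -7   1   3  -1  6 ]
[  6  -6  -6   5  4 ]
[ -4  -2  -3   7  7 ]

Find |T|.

T is block lower-triangular with a 2×2 block and a 3×3 block on the diagonal, so its determinant equals the product of the determinants of the diagonal blocks.
det of the 2×2 block = 20
det of the 3×3 block = -171
det = (20)·(-171) = -3420

det(T) = -3420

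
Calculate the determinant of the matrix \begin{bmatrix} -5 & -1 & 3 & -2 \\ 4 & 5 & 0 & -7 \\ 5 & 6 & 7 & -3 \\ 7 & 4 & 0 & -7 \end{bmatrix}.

Expand along column 3 (it has 2 zeros):
  + (3) · M_13   where M_13 = det([4 5 -7; 5 6 -3; 7 4 -7]) = 104
  + (7) · M_33   where M_33 = det([-5 -1 -2; 4 5 -7; 7 4 -7]) = 94
det = (+1)·(3)·(104) + (+1)·(7)·(94) = 970

970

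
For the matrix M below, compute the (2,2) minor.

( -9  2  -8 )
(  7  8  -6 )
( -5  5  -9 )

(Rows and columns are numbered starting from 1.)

Delete row 2 and column 2; the remaining 2×2 submatrix is [-9 -8; -5 -9].
Its determinant is (-9)·(-9) − (-8)·(-5) = 41.

41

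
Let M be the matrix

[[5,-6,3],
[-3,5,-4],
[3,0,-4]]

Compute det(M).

-1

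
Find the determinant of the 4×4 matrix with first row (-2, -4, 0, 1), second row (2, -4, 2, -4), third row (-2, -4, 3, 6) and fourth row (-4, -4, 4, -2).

The determinant is -664.

Expand along row 1 (it has 1 zero):
  + (-2) · M_11   where M_11 = det([-4 2 -4; -4 3 6; -4 4 -2]) = 72
  − (-4) · M_12   where M_12 = det([2 2 -4; -2 3 6; -4 4 -2]) = -132
  − (1) · M_14   where M_14 = det([2 -4 2; -2 -4 3; -4 -4 4]) = -8
det = (+1)·(-2)·(72) + (-1)·(-4)·(-132) + (-1)·(1)·(-8) = -664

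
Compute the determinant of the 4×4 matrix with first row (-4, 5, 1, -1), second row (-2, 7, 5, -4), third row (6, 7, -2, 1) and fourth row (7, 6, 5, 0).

Expand along row 4 (it has 1 zero):
  − (7) · M_41   where M_41 = det([5 1 -1; 7 5 -4; 7 -2 1]) = -1
  + (6) · M_42   where M_42 = det([-4 1 -1; -2 5 -4; 6 -2 1]) = 16
  − (5) · M_43   where M_43 = det([-4 5 -1; -2 7 -4; 6 7 1]) = -194
det = (-1)·(7)·(-1) + (+1)·(6)·(16) + (-1)·(5)·(-194) = 1073

1073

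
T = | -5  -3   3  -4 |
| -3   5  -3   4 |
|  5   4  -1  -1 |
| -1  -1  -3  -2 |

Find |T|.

|T| = 860

Expand along row 1:
  + (-5) · M_11   where M_11 = det([5 -3 4; 4 -1 -1; -1 -3 -2]) = -84
  − (-3) · M_12   where M_12 = det([-3 -3 4; 5 -1 -1; -1 -3 -2]) = -94
  + (3) · M_13   where M_13 = det([-3 5 4; 5 4 -1; -1 -1 -2]) = 78
  − (-4) · M_14   where M_14 = det([-3 5 -3; 5 4 -1; -1 -1 -3]) = 122
det = (+1)·(-5)·(-84) + (-1)·(-3)·(-94) + (+1)·(3)·(78) + (-1)·(-4)·(122) = 860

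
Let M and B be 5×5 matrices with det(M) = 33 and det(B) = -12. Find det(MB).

|MB| = -396

det(MB) = det(M)·det(B) = (33)·(-12) = -396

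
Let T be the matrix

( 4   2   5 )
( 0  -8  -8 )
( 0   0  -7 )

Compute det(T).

T is upper triangular, so det(T) is the product of the diagonal entries:
det = (4) · (-8) · (-7) = 224

224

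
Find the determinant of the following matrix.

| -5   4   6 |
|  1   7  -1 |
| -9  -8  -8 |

The determinant is 718.

Expand along row 1:
  + (-5) · |7 -1; -8 -8| = (-5)·(-56 − 8) = 320
  − 4 · |1 -1; -9 -8| = −4·(-8 − 9) = 68
  + 6 · |1 7; -9 -8| = 6·(-8 − (-63)) = 330
Sum: (320) + (68) + (330) = 718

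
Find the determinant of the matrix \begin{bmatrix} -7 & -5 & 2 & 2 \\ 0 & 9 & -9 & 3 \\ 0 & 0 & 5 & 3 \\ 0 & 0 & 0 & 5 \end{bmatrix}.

The matrix is upper triangular, so the determinant is the product of the diagonal entries:
det = (-7) · (9) · (5) · (5) = -1575

-1575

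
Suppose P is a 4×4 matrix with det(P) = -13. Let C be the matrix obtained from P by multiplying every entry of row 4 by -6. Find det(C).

Scaling one row by -6 multiplies the determinant by -6.
det(C) = (-6)·(-13) = 78

The determinant is 78.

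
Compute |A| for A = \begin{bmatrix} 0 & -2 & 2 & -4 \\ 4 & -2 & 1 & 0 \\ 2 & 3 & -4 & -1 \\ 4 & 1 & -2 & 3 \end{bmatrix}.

The determinant is 12.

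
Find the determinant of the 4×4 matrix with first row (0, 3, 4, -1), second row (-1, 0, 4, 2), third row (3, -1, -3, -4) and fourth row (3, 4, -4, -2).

The determinant is 152.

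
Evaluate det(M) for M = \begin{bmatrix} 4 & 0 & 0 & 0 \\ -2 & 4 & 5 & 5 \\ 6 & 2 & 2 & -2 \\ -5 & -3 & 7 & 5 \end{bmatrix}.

det(M) = 704

Expand along row 1 (it has 3 zeros):
  + (4) · M_11   where M_11 = det([4 5 5; 2 2 -2; -3 7 5]) = 176
det = (+1)·(4)·(176) = 704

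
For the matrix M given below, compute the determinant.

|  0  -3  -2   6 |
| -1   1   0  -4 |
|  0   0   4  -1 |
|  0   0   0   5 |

-60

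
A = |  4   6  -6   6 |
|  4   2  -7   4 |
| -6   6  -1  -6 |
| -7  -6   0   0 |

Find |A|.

Expand along row 4 (it has 2 zeros):
  − (-7) · M_41   where M_41 = det([6 -6 6; 2 -7 4; 6 -1 -6]) = 300
  + (-6) · M_42   where M_42 = det([4 -6 6; 4 -7 4; -6 -1 -6]) = -92
det = (-1)·(-7)·(300) + (+1)·(-6)·(-92) = 2652

2652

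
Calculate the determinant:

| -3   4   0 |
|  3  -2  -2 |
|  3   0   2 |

Expand along row 1:
  + (-3) · |-2 -2; 0 2| = (-3)·(-4 − 0) = 12
  − 4 · |3 -2; 3 2| = −4·(6 − (-6)) = -48
Sum: (12) + (-48) = -36

The determinant is -36.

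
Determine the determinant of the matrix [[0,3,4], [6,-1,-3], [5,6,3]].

Expand along column 1:
  − 6 · |3 4; 6 3| = −6·(9 − 24) = 90
  + 5 · |3 4; -1 -3| = 5·(-9 − (-4)) = -25
Sum: (90) + (-25) = 65

The determinant is 65.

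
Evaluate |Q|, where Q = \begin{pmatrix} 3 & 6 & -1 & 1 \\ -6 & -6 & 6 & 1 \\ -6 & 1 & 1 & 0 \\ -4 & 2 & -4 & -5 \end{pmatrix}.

536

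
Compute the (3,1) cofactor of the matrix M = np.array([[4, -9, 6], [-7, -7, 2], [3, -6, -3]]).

Delete row 3 and column 1; the remaining 2×2 submatrix is [-9 6; -7 2].
Its determinant is (-9)·2 − 6·(-7) = 24.
The cofactor carries sign (−1)^(3+1) = +1, so C_{3,1} = +(24) = 24.

24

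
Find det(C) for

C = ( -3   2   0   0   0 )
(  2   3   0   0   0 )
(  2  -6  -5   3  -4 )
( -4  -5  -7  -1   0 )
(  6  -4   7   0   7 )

C is block lower-triangular with a 2×2 block and a 3×3 block on the diagonal, so its determinant equals the product of the determinants of the diagonal blocks.
det of the 2×2 block = -13
det of the 3×3 block = 154
det = (-13)·(154) = -2002

det(C) = -2002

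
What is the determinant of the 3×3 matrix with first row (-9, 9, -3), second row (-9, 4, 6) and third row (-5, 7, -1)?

Expand along row 1:
  + (-9) · |4 6; 7 -1| = (-9)·(-4 − 42) = 414
  − 9 · |-9 6; -5 -1| = −9·(9 − (-30)) = -351
  + (-3) · |-9 4; -5 7| = (-3)·(-63 − (-20)) = 129
Sum: (414) + (-351) + (129) = 192

The determinant is 192.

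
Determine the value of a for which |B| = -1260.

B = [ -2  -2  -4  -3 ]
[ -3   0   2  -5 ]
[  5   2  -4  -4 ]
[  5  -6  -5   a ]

3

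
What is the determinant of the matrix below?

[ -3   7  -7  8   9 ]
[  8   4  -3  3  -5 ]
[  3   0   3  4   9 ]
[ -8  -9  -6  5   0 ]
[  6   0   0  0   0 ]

-37728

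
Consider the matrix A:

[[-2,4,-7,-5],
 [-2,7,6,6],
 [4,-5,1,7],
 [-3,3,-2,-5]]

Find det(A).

Expand along row 1:
  + (-2) · M_11   where M_11 = det([7 6 6; -5 1 7; 3 -2 -5]) = 81
  − (4) · M_12   where M_12 = det([-2 6 6; 4 1 7; -3 -2 -5]) = -54
  + (-7) · M_13   where M_13 = det([-2 7 6; 4 -5 7; -3 3 -5]) = -33
  − (-5) · M_14   where M_14 = det([-2 7 6; 4 -5 1; -3 3 -2]) = 3
det = (+1)·(-2)·(81) + (-1)·(4)·(-54) + (+1)·(-7)·(-33) + (-1)·(-5)·(3) = 300

det(A) = 300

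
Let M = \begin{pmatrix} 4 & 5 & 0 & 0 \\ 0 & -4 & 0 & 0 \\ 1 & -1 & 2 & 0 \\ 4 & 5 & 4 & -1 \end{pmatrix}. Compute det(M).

M is block lower-triangular with a 2×2 block and a 2×2 block on the diagonal, so its determinant equals the product of the determinants of the diagonal blocks.
det of the 2×2 block = -16
det of the 2×2 block = -2
det = (-16)·(-2) = 32

|M| = 32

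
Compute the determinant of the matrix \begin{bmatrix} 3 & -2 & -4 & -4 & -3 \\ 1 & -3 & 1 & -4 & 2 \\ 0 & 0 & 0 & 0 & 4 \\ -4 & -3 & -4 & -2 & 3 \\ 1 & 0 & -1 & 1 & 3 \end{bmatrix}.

636

Expand along row 3 (it has 4 zeros):
  + (4) · M_35   where M_35 = det([3 -2 -4 -4; 1 -3 1 -4; -4 -3 -4 -2; 1 0 -1 1]) = 159
det = (+1)·(4)·(159) = 636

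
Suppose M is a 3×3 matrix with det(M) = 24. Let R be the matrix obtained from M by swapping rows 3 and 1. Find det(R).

-24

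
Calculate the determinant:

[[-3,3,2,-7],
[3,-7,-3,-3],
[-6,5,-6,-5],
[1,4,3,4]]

Expand along row 1:
  + (-3) · M_11   where M_11 = det([-7 -3 -3; 5 -6 -5; 4 3 4]) = 66
  − (3) · M_12   where M_12 = det([3 -3 -3; -6 -6 -5; 1 3 4]) = -48
  + (2) · M_13   where M_13 = det([3 -7 -3; -6 5 -5; 1 4 4]) = 74
  − (-7) · M_14   where M_14 = det([3 -7 -3; -6 5 -6; 1 4 3]) = 120
det = (+1)·(-3)·(66) + (-1)·(3)·(-48) + (+1)·(2)·(74) + (-1)·(-7)·(120) = 934

934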